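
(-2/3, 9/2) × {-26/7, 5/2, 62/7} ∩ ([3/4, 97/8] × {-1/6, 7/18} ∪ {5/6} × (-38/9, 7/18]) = {5/6} × {-26/7}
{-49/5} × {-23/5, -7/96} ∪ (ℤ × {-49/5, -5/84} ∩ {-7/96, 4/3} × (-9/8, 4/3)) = {-49/5} × {-23/5, -7/96}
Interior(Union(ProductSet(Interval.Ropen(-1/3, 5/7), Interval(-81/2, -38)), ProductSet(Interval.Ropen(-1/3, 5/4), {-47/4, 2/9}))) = ProductSet(Interval.open(-1/3, 5/7), Interval.open(-81/2, -38))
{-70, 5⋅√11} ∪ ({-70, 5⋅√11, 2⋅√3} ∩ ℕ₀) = {-70, 5⋅√11}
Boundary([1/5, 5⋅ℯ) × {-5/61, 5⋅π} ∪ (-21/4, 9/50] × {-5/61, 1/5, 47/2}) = ([-21/4, 9/50] × {-5/61, 1/5, 47/2}) ∪ ([1/5, 5⋅ℯ] × {-5/61, 5⋅π})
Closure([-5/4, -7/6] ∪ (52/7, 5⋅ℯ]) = [-5/4, -7/6] ∪ [52/7, 5⋅ℯ]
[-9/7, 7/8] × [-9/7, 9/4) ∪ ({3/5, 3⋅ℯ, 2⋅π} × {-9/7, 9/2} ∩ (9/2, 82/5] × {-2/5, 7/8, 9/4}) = [-9/7, 7/8] × [-9/7, 9/4)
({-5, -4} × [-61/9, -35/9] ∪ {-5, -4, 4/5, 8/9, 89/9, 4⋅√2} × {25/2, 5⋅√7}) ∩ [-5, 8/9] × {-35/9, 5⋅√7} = ({-5, -4} × {-35/9}) ∪ ({-5, -4, 4/5, 8/9} × {5⋅√7})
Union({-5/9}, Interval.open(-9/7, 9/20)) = Interval.open(-9/7, 9/20)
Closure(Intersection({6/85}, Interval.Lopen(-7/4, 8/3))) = {6/85}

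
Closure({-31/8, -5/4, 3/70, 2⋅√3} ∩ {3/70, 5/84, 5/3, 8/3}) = {3/70}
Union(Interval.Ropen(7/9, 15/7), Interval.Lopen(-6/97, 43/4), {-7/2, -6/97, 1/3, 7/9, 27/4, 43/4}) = Union({-7/2}, Interval(-6/97, 43/4))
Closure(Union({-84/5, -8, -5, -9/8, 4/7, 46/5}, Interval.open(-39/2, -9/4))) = Union({-9/8, 4/7, 46/5}, Interval(-39/2, -9/4))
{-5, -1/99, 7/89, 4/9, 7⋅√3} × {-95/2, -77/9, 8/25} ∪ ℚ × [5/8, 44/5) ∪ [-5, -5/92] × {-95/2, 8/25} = (ℚ × [5/8, 44/5)) ∪ ([-5, -5/92] × {-95/2, 8/25}) ∪ ({-5, -1/99, 7/89, 4/9, 7⋅√3} × {-95/2, -77/9, 8/25})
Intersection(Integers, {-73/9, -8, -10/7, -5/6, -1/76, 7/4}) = {-8}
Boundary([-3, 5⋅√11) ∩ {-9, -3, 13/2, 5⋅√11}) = {-3, 13/2}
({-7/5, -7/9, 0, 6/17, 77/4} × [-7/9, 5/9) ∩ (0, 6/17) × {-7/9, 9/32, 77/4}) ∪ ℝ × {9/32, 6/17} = ℝ × {9/32, 6/17}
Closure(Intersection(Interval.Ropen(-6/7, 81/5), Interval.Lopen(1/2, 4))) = Interval(1/2, 4)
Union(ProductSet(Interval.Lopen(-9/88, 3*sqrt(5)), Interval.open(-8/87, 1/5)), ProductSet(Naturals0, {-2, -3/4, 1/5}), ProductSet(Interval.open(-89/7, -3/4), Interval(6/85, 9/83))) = Union(ProductSet(Interval.open(-89/7, -3/4), Interval(6/85, 9/83)), ProductSet(Interval.Lopen(-9/88, 3*sqrt(5)), Interval.open(-8/87, 1/5)), ProductSet(Naturals0, {-2, -3/4, 1/5}))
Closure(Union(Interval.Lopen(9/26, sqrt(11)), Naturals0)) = Union(Complement(Naturals0, Interval.open(9/26, sqrt(11))), Interval(9/26, sqrt(11)), Naturals0)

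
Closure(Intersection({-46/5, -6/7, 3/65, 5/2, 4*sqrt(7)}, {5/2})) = {5/2}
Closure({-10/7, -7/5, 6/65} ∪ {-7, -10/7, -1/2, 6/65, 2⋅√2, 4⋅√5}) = {-7, -10/7, -7/5, -1/2, 6/65, 2⋅√2, 4⋅√5}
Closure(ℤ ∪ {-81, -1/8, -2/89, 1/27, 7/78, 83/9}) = ℤ ∪ {-1/8, -2/89, 1/27, 7/78, 83/9}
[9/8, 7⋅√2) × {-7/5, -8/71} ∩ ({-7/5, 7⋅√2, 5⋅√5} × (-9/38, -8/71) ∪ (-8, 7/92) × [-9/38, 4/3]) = ∅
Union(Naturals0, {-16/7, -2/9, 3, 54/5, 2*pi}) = Union({-16/7, -2/9, 54/5, 2*pi}, Naturals0)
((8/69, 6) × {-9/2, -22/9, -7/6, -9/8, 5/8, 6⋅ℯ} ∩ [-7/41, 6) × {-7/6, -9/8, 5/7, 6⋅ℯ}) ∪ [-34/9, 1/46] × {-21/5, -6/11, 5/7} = ([-34/9, 1/46] × {-21/5, -6/11, 5/7}) ∪ ((8/69, 6) × {-7/6, -9/8, 6⋅ℯ})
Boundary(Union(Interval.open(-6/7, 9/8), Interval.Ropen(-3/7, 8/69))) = {-6/7, 9/8}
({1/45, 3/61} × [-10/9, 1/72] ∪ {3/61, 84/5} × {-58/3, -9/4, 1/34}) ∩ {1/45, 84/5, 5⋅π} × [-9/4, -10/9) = {84/5} × {-9/4}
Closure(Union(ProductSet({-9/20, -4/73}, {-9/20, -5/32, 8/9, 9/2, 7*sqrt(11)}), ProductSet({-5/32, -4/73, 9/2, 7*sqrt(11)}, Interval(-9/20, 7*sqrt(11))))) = Union(ProductSet({-9/20, -4/73}, {-9/20, -5/32, 8/9, 9/2, 7*sqrt(11)}), ProductSet({-5/32, -4/73, 9/2, 7*sqrt(11)}, Interval(-9/20, 7*sqrt(11))))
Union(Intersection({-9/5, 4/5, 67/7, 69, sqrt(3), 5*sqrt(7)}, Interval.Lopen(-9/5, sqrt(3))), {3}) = {4/5, 3, sqrt(3)}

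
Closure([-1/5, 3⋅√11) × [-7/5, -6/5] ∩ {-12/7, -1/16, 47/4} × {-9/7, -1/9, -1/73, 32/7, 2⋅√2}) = {-1/16} × {-9/7}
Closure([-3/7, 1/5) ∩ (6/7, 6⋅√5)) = ∅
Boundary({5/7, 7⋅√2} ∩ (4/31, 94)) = {5/7, 7⋅√2}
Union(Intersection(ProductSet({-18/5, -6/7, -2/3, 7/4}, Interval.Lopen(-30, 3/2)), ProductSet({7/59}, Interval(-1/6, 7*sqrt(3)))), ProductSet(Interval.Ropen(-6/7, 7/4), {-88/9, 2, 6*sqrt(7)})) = ProductSet(Interval.Ropen(-6/7, 7/4), {-88/9, 2, 6*sqrt(7)})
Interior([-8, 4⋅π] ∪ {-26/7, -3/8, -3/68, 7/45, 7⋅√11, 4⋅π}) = (-8, 4⋅π)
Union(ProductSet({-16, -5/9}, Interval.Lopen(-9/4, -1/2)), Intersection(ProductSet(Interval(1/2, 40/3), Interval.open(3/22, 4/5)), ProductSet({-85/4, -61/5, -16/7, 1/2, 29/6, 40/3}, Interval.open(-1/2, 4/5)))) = Union(ProductSet({-16, -5/9}, Interval.Lopen(-9/4, -1/2)), ProductSet({1/2, 29/6, 40/3}, Interval.open(3/22, 4/5)))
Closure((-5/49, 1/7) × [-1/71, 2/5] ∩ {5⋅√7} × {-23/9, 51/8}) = ∅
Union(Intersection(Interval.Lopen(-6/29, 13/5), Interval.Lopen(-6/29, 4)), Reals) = Interval(-oo, oo)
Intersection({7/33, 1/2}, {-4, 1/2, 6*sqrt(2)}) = {1/2}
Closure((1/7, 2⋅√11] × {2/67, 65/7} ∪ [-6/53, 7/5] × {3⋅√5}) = ([-6/53, 7/5] × {3⋅√5}) ∪ ([1/7, 2⋅√11] × {2/67, 65/7})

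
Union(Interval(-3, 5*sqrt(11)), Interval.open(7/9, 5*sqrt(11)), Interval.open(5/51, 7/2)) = Interval(-3, 5*sqrt(11))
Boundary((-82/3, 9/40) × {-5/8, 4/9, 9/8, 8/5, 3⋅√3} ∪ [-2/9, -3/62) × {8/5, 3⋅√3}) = [-82/3, 9/40] × {-5/8, 4/9, 9/8, 8/5, 3⋅√3}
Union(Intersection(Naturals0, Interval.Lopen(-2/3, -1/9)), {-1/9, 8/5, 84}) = {-1/9, 8/5, 84}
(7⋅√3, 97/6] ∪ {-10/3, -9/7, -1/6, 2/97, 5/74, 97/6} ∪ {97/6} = {-10/3, -9/7, -1/6, 2/97, 5/74} ∪ (7⋅√3, 97/6]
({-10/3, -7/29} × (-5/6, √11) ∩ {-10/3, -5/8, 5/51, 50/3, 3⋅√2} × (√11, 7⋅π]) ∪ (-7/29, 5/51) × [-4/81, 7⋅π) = (-7/29, 5/51) × [-4/81, 7⋅π)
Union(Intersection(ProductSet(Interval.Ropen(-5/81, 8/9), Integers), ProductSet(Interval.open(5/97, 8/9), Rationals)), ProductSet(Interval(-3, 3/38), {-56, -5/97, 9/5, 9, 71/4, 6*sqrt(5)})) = Union(ProductSet(Interval(-3, 3/38), {-56, -5/97, 9/5, 9, 71/4, 6*sqrt(5)}), ProductSet(Interval.open(5/97, 8/9), Integers))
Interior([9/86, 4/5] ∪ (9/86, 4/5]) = (9/86, 4/5)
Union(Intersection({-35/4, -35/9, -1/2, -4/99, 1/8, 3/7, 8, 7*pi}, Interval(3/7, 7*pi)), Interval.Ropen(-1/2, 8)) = Union({7*pi}, Interval(-1/2, 8))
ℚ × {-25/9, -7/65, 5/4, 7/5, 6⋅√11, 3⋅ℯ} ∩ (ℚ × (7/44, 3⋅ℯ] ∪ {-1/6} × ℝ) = (ℚ × {5/4, 7/5, 3⋅ℯ}) ∪ ({-1/6} × {-25/9, -7/65, 5/4, 7/5, 6⋅√11, 3⋅ℯ})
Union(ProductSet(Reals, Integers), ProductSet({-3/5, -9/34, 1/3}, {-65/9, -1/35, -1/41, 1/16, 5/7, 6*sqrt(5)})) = Union(ProductSet({-3/5, -9/34, 1/3}, {-65/9, -1/35, -1/41, 1/16, 5/7, 6*sqrt(5)}), ProductSet(Reals, Integers))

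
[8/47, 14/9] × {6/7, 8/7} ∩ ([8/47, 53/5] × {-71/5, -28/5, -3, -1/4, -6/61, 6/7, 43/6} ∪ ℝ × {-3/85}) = [8/47, 14/9] × {6/7}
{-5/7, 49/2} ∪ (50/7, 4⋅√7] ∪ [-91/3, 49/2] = [-91/3, 49/2]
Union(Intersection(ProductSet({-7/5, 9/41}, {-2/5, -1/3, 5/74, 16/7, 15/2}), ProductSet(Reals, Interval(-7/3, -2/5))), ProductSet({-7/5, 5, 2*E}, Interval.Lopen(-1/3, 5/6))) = Union(ProductSet({-7/5, 9/41}, {-2/5}), ProductSet({-7/5, 5, 2*E}, Interval.Lopen(-1/3, 5/6)))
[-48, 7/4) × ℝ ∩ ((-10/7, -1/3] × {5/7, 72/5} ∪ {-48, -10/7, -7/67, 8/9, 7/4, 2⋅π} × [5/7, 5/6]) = ((-10/7, -1/3] × {5/7, 72/5}) ∪ ({-48, -10/7, -7/67, 8/9} × [5/7, 5/6])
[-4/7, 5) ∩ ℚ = ℚ ∩ [-4/7, 5)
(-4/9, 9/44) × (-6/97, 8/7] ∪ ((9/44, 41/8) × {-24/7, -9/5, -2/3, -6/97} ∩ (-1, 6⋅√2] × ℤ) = (-4/9, 9/44) × (-6/97, 8/7]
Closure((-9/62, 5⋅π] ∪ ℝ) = (-∞, ∞)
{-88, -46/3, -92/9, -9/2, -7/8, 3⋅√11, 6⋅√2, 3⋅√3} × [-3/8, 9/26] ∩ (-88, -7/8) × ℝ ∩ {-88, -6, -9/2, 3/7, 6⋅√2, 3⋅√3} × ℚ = {-9/2} × (ℚ ∩ [-3/8, 9/26])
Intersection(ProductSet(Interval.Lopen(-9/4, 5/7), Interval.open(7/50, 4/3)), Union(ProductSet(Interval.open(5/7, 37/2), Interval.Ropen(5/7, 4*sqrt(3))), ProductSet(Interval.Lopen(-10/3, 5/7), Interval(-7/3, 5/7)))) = ProductSet(Interval.Lopen(-9/4, 5/7), Interval.Lopen(7/50, 5/7))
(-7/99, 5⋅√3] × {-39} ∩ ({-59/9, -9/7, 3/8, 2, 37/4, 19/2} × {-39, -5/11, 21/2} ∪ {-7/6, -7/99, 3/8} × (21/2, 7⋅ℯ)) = {3/8, 2} × {-39}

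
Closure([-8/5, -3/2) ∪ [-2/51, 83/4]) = [-8/5, -3/2] ∪ [-2/51, 83/4]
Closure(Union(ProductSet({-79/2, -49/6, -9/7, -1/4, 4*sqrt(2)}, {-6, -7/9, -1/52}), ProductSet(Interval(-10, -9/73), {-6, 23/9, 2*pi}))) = Union(ProductSet({-79/2, -49/6, -9/7, -1/4, 4*sqrt(2)}, {-6, -7/9, -1/52}), ProductSet(Interval(-10, -9/73), {-6, 23/9, 2*pi}))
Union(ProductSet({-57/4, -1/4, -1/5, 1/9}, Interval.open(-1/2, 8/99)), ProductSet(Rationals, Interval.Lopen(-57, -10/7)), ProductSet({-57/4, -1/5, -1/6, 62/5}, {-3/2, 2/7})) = Union(ProductSet({-57/4, -1/4, -1/5, 1/9}, Interval.open(-1/2, 8/99)), ProductSet({-57/4, -1/5, -1/6, 62/5}, {-3/2, 2/7}), ProductSet(Rationals, Interval.Lopen(-57, -10/7)))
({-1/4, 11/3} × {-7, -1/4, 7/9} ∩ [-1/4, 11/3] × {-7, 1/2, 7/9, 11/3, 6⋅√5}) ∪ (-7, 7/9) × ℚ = ({-1/4, 11/3} × {-7, 7/9}) ∪ ((-7, 7/9) × ℚ)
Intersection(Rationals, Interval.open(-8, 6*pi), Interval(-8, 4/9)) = Intersection(Interval.Lopen(-8, 4/9), Rationals)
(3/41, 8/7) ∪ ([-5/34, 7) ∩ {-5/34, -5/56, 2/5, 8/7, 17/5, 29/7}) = {-5/34, -5/56, 17/5, 29/7} ∪ (3/41, 8/7]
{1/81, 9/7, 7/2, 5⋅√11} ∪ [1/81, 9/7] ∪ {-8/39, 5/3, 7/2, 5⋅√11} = {-8/39, 5/3, 7/2, 5⋅√11} ∪ [1/81, 9/7]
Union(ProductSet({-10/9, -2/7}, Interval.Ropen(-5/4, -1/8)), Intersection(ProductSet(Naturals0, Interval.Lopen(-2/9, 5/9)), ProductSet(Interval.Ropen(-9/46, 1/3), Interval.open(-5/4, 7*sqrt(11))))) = Union(ProductSet({-10/9, -2/7}, Interval.Ropen(-5/4, -1/8)), ProductSet(Range(0, 1, 1), Interval.Lopen(-2/9, 5/9)))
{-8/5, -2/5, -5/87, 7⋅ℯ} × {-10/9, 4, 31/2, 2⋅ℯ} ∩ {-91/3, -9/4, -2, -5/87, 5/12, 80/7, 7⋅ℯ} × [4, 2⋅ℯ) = {-5/87, 7⋅ℯ} × {4}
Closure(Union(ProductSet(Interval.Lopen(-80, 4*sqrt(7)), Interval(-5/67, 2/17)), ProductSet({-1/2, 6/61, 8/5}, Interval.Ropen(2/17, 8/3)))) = Union(ProductSet({-1/2, 6/61, 8/5}, Interval(2/17, 8/3)), ProductSet(Interval(-80, 4*sqrt(7)), Interval(-5/67, 2/17)))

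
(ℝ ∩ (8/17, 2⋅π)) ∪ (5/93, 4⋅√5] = (5/93, 4⋅√5]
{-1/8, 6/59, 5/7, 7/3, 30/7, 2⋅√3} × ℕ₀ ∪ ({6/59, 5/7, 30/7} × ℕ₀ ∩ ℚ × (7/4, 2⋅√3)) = {-1/8, 6/59, 5/7, 7/3, 30/7, 2⋅√3} × ℕ₀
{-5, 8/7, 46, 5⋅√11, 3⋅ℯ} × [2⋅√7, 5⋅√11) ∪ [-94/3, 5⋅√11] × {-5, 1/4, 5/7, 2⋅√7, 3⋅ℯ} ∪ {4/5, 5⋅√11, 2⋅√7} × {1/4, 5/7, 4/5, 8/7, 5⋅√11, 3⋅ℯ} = ([-94/3, 5⋅√11] × {-5, 1/4, 5/7, 2⋅√7, 3⋅ℯ}) ∪ ({4/5, 5⋅√11, 2⋅√7} × {1/4, 5/7, 4/5, 8/7, 5⋅√11, 3⋅ℯ}) ∪ ({-5, 8/7, 46, 5⋅√11, 3⋅ℯ} × [2⋅√7, 5⋅√11))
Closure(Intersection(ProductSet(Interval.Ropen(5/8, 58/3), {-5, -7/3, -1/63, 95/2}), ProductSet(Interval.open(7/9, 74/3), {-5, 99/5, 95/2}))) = ProductSet(Interval(7/9, 58/3), {-5, 95/2})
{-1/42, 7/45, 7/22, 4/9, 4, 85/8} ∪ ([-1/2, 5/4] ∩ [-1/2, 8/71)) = [-1/2, 8/71) ∪ {7/45, 7/22, 4/9, 4, 85/8}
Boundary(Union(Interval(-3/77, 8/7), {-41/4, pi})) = {-41/4, -3/77, 8/7, pi}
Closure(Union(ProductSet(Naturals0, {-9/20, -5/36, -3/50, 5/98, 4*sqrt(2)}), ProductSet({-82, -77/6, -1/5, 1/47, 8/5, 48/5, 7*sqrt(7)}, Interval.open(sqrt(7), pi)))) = Union(ProductSet({-82, -77/6, -1/5, 1/47, 8/5, 48/5, 7*sqrt(7)}, Interval(sqrt(7), pi)), ProductSet(Naturals0, {-9/20, -5/36, -3/50, 5/98, 4*sqrt(2)}))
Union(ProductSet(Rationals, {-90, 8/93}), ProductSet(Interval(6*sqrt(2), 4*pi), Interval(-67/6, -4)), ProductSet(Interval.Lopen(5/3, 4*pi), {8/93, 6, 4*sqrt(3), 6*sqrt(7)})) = Union(ProductSet(Interval.Lopen(5/3, 4*pi), {8/93, 6, 4*sqrt(3), 6*sqrt(7)}), ProductSet(Interval(6*sqrt(2), 4*pi), Interval(-67/6, -4)), ProductSet(Rationals, {-90, 8/93}))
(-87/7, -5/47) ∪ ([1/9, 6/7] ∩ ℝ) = (-87/7, -5/47) ∪ [1/9, 6/7]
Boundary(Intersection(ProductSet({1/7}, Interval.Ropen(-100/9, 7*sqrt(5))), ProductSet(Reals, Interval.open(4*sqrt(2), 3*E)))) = ProductSet({1/7}, Interval(4*sqrt(2), 3*E))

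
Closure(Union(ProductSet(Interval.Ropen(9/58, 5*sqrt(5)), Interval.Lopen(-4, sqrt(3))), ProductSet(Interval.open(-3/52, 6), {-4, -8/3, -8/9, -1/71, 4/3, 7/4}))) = Union(ProductSet({9/58, 5*sqrt(5)}, Interval(-4, sqrt(3))), ProductSet(Interval(-3/52, 6), {-4, 7/4}), ProductSet(Interval.Ropen(-3/52, 6), {-4, -8/3, -8/9, -1/71, 4/3, 7/4}), ProductSet(Interval(9/58, 5*sqrt(5)), {-4, sqrt(3)}), ProductSet(Interval.Ropen(9/58, 5*sqrt(5)), Interval.Lopen(-4, sqrt(3))))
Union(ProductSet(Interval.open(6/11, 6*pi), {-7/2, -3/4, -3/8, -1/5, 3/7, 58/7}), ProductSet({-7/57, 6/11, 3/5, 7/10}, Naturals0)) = Union(ProductSet({-7/57, 6/11, 3/5, 7/10}, Naturals0), ProductSet(Interval.open(6/11, 6*pi), {-7/2, -3/4, -3/8, -1/5, 3/7, 58/7}))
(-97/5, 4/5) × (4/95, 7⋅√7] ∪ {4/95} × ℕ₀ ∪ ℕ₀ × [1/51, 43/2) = ({4/95} × ℕ₀) ∪ (ℕ₀ × [1/51, 43/2)) ∪ ((-97/5, 4/5) × (4/95, 7⋅√7])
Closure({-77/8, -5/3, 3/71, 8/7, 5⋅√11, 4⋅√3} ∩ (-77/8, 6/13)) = {-5/3, 3/71}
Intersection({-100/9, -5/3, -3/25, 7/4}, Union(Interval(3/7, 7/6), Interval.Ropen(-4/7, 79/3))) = {-3/25, 7/4}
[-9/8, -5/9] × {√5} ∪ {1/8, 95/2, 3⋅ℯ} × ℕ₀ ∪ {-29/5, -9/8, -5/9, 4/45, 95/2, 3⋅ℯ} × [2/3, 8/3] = ({1/8, 95/2, 3⋅ℯ} × ℕ₀) ∪ ([-9/8, -5/9] × {√5}) ∪ ({-29/5, -9/8, -5/9, 4/45, 95/2, 3⋅ℯ} × [2/3, 8/3])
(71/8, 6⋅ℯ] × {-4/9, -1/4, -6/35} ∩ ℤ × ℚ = {9, 10, …, 16} × {-4/9, -1/4, -6/35}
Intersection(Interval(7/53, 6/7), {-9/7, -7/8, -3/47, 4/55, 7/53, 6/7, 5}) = {7/53, 6/7}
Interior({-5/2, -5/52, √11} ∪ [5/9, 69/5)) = (5/9, 69/5)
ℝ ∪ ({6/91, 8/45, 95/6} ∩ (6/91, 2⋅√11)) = ℝ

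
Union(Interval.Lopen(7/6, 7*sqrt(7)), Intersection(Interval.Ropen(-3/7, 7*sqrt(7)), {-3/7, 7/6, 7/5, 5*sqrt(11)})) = Union({-3/7}, Interval(7/6, 7*sqrt(7)))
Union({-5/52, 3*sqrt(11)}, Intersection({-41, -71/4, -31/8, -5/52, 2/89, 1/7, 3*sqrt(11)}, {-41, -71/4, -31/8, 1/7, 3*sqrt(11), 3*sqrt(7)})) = {-41, -71/4, -31/8, -5/52, 1/7, 3*sqrt(11)}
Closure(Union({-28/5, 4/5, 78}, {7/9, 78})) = {-28/5, 7/9, 4/5, 78}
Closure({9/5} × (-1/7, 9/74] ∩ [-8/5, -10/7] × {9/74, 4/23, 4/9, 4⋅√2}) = ∅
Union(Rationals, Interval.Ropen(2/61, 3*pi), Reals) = Union(Interval(-oo, oo), Rationals)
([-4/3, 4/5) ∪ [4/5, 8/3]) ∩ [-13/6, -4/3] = {-4/3}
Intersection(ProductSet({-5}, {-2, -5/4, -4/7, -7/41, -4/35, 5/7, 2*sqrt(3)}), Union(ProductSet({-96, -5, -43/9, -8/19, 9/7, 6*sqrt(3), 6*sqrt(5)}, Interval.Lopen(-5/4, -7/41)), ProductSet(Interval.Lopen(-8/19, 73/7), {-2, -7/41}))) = ProductSet({-5}, {-4/7, -7/41})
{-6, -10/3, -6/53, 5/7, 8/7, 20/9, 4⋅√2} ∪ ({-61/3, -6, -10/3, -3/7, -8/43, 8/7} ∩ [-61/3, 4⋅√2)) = {-61/3, -6, -10/3, -3/7, -8/43, -6/53, 5/7, 8/7, 20/9, 4⋅√2}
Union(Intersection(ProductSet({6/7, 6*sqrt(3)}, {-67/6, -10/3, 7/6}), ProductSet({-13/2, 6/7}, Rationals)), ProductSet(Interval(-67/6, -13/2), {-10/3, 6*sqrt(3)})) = Union(ProductSet({6/7}, {-67/6, -10/3, 7/6}), ProductSet(Interval(-67/6, -13/2), {-10/3, 6*sqrt(3)}))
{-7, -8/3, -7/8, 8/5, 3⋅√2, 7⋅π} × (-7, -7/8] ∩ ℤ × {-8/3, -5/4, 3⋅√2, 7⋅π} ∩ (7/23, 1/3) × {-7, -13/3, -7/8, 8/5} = ∅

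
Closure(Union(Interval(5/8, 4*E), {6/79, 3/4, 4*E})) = Union({6/79}, Interval(5/8, 4*E))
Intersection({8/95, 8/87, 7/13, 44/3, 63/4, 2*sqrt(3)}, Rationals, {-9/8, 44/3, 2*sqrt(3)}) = {44/3}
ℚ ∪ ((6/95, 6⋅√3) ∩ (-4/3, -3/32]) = ℚ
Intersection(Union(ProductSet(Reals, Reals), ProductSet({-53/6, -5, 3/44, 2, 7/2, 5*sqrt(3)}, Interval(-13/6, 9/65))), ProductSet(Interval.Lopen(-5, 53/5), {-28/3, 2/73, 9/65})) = ProductSet(Interval.Lopen(-5, 53/5), {-28/3, 2/73, 9/65})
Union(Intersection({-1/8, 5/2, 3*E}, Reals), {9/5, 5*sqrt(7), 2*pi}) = {-1/8, 9/5, 5/2, 5*sqrt(7), 3*E, 2*pi}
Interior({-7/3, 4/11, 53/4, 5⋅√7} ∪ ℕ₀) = ∅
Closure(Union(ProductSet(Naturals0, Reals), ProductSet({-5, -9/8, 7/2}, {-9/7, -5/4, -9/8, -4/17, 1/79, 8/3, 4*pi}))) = Union(ProductSet({-5, -9/8, 7/2}, {-9/7, -5/4, -9/8, -4/17, 1/79, 8/3, 4*pi}), ProductSet(Naturals0, Reals))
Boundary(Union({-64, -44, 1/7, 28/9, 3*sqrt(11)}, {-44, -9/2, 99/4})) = {-64, -44, -9/2, 1/7, 28/9, 99/4, 3*sqrt(11)}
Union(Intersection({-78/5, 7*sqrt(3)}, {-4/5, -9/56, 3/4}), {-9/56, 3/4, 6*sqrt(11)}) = {-9/56, 3/4, 6*sqrt(11)}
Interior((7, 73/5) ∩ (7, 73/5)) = (7, 73/5)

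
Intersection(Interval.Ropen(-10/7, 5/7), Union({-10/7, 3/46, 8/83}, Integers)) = Union({-10/7, 3/46, 8/83}, Range(-1, 1, 1))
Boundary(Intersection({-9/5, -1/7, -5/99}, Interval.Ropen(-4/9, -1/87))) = {-1/7, -5/99}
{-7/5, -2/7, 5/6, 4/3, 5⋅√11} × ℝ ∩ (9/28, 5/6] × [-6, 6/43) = {5/6} × [-6, 6/43)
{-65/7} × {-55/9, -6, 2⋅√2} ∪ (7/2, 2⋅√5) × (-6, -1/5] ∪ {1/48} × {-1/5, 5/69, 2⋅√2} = ({-65/7} × {-55/9, -6, 2⋅√2}) ∪ ({1/48} × {-1/5, 5/69, 2⋅√2}) ∪ ((7/2, 2⋅√5) × (-6, -1/5])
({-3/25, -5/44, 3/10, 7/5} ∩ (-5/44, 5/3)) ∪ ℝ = ℝ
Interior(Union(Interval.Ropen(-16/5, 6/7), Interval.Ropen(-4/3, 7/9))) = Interval.open(-16/5, 6/7)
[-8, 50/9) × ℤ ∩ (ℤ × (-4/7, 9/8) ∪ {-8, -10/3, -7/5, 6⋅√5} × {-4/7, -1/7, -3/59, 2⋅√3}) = {-8, -7, …, 5} × {0, 1}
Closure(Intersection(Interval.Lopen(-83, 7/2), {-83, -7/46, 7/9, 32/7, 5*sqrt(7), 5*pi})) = {-7/46, 7/9}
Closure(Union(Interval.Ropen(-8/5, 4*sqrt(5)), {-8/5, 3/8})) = Interval(-8/5, 4*sqrt(5))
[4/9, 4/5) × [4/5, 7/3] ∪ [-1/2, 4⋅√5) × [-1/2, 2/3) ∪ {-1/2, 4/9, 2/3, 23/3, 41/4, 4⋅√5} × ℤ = ([4/9, 4/5) × [4/5, 7/3]) ∪ ({-1/2, 4/9, 2/3, 23/3, 41/4, 4⋅√5} × ℤ) ∪ ([-1/2, 4⋅√5) × [-1/2, 2/3))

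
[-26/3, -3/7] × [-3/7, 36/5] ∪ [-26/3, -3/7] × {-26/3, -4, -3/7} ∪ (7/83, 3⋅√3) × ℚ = ((7/83, 3⋅√3) × ℚ) ∪ ([-26/3, -3/7] × ({-26/3, -4} ∪ [-3/7, 36/5]))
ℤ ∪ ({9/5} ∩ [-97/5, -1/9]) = ℤ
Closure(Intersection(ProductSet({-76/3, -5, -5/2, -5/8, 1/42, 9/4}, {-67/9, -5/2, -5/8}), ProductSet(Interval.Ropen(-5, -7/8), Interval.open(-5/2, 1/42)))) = ProductSet({-5, -5/2}, {-5/8})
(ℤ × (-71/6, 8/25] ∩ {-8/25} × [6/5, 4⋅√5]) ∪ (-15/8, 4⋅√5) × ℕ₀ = (-15/8, 4⋅√5) × ℕ₀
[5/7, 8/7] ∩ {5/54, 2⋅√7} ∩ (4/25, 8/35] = ∅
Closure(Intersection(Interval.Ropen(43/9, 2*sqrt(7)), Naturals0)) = Range(5, 6, 1)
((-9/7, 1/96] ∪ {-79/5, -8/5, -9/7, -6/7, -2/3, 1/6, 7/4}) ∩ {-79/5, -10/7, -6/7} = {-79/5, -6/7}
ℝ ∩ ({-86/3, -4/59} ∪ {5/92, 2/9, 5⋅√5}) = {-86/3, -4/59, 5/92, 2/9, 5⋅√5}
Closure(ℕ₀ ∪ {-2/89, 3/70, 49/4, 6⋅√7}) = {-2/89, 3/70, 49/4, 6⋅√7} ∪ ℕ₀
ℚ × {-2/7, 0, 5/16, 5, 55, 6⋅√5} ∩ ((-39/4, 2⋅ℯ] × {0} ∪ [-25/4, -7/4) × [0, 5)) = ((ℚ ∩ [-25/4, -7/4)) × {0, 5/16}) ∪ ((ℚ ∩ (-39/4, 2⋅ℯ]) × {0})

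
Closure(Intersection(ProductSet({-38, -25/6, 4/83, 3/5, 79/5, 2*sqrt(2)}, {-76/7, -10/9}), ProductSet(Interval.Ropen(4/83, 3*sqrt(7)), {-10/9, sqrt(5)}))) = ProductSet({4/83, 3/5, 2*sqrt(2)}, {-10/9})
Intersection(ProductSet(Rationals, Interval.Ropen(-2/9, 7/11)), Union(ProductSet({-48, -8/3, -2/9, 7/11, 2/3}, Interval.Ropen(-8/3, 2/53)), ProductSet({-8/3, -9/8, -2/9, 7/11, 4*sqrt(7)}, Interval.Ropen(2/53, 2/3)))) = Union(ProductSet({-8/3, -9/8, -2/9, 7/11}, Interval.Ropen(2/53, 7/11)), ProductSet({-48, -8/3, -2/9, 7/11, 2/3}, Interval.Ropen(-2/9, 2/53)))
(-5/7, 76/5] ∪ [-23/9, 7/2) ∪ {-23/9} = [-23/9, 76/5]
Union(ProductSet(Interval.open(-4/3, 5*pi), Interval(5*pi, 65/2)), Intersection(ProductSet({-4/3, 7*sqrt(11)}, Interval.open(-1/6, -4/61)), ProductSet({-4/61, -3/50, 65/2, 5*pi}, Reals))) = ProductSet(Interval.open(-4/3, 5*pi), Interval(5*pi, 65/2))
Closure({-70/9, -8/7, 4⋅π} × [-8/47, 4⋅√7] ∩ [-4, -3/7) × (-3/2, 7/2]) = {-8/7} × [-8/47, 7/2]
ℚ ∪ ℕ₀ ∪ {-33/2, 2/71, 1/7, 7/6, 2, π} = ℚ ∪ {π}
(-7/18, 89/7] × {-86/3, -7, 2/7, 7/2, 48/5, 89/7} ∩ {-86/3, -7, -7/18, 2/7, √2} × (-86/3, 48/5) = {2/7, √2} × {-7, 2/7, 7/2}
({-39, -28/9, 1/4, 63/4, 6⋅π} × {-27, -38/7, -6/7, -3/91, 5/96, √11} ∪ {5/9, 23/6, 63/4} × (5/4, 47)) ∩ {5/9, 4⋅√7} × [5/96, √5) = {5/9} × (5/4, √5)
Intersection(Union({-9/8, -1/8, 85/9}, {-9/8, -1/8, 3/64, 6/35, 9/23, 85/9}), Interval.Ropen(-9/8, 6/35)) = {-9/8, -1/8, 3/64}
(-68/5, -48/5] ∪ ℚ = ℚ ∪ [-68/5, -48/5]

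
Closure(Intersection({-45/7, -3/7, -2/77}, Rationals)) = {-45/7, -3/7, -2/77}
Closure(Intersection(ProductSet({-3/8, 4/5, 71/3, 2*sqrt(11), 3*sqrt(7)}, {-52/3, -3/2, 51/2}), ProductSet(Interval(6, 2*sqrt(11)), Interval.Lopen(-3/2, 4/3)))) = EmptySet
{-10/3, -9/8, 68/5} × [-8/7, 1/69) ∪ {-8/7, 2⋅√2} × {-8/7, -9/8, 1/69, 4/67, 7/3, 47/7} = ({-10/3, -9/8, 68/5} × [-8/7, 1/69)) ∪ ({-8/7, 2⋅√2} × {-8/7, -9/8, 1/69, 4/67, 7/3, 47/7})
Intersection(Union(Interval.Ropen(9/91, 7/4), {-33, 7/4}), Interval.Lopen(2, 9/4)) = EmptySet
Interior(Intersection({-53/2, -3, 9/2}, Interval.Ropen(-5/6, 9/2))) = EmptySet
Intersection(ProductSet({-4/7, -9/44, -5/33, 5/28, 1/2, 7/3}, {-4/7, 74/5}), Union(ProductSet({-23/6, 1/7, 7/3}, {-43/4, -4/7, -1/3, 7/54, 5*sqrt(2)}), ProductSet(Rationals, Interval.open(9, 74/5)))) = ProductSet({7/3}, {-4/7})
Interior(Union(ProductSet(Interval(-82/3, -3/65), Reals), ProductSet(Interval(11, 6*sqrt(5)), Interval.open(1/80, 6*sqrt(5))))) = Union(ProductSet(Interval.open(-82/3, -3/65), Reals), ProductSet(Interval.open(11, 6*sqrt(5)), Interval.open(1/80, 6*sqrt(5))))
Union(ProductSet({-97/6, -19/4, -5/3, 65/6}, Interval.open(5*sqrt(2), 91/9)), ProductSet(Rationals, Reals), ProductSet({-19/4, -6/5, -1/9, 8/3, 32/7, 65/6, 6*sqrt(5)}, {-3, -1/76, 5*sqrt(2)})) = Union(ProductSet({-19/4, -6/5, -1/9, 8/3, 32/7, 65/6, 6*sqrt(5)}, {-3, -1/76, 5*sqrt(2)}), ProductSet(Rationals, Reals))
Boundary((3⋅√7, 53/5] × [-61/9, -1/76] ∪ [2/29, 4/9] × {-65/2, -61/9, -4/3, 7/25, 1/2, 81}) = ({53/5, 3⋅√7} × [-61/9, -1/76]) ∪ ([2/29, 4/9] × {-65/2, -61/9, -4/3, 7/25, 1/2, 81}) ∪ ([3⋅√7, 53/5] × {-61/9, -1/76})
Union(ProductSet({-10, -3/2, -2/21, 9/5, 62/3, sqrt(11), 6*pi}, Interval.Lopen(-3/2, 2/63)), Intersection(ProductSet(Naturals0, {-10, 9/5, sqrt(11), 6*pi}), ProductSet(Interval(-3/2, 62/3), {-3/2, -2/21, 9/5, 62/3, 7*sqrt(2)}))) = Union(ProductSet({-10, -3/2, -2/21, 9/5, 62/3, sqrt(11), 6*pi}, Interval.Lopen(-3/2, 2/63)), ProductSet(Range(0, 21, 1), {9/5}))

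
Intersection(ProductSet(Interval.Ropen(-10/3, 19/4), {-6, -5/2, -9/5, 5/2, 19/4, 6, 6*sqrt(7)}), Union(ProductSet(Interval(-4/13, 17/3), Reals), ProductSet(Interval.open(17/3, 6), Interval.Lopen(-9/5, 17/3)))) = ProductSet(Interval.Ropen(-4/13, 19/4), {-6, -5/2, -9/5, 5/2, 19/4, 6, 6*sqrt(7)})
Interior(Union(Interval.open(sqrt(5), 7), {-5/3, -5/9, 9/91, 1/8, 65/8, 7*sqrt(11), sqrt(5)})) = Interval.open(sqrt(5), 7)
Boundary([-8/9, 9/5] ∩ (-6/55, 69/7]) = {-6/55, 9/5}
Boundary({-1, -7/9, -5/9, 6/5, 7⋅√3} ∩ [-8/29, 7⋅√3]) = {6/5, 7⋅√3}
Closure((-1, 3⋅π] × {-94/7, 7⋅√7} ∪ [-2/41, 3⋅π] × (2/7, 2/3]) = ([-2/41, 3⋅π] × [2/7, 2/3]) ∪ ([-1, 3⋅π] × {-94/7, 7⋅√7})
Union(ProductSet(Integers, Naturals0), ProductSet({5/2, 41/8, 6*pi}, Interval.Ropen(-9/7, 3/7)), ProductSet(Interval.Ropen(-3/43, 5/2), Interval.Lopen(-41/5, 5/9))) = Union(ProductSet({5/2, 41/8, 6*pi}, Interval.Ropen(-9/7, 3/7)), ProductSet(Integers, Naturals0), ProductSet(Interval.Ropen(-3/43, 5/2), Interval.Lopen(-41/5, 5/9)))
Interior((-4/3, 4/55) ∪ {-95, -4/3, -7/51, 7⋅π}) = (-4/3, 4/55)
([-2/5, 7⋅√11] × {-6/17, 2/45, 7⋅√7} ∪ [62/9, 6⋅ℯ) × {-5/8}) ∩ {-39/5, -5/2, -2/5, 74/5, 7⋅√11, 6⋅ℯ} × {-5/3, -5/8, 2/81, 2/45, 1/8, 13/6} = ({74/5} × {-5/8}) ∪ ({-2/5, 74/5, 7⋅√11, 6⋅ℯ} × {2/45})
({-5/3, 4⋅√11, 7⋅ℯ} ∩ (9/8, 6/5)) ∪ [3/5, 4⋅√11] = [3/5, 4⋅√11]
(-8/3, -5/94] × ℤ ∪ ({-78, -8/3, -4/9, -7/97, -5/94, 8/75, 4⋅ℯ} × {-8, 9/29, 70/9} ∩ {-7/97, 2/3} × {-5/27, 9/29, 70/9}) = ({-7/97} × {9/29, 70/9}) ∪ ((-8/3, -5/94] × ℤ)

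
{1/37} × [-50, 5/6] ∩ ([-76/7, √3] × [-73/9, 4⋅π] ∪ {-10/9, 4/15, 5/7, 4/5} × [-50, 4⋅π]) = {1/37} × [-73/9, 5/6]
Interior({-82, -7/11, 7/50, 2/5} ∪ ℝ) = ℝ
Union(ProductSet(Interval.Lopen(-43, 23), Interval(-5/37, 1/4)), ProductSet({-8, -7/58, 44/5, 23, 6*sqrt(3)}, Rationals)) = Union(ProductSet({-8, -7/58, 44/5, 23, 6*sqrt(3)}, Rationals), ProductSet(Interval.Lopen(-43, 23), Interval(-5/37, 1/4)))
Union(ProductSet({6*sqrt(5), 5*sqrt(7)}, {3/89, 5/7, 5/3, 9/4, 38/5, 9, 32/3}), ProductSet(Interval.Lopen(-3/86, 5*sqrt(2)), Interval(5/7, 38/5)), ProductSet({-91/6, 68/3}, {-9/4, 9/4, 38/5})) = Union(ProductSet({-91/6, 68/3}, {-9/4, 9/4, 38/5}), ProductSet({6*sqrt(5), 5*sqrt(7)}, {3/89, 5/7, 5/3, 9/4, 38/5, 9, 32/3}), ProductSet(Interval.Lopen(-3/86, 5*sqrt(2)), Interval(5/7, 38/5)))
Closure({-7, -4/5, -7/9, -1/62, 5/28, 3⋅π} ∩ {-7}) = {-7}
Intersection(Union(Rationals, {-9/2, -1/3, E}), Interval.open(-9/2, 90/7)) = Union({E}, Intersection(Interval.open(-9/2, 90/7), Rationals))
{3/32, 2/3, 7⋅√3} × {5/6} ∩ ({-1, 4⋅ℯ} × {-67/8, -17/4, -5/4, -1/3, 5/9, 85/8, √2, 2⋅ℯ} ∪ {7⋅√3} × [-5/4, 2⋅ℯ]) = {7⋅√3} × {5/6}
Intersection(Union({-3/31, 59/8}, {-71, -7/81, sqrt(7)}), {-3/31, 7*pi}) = {-3/31}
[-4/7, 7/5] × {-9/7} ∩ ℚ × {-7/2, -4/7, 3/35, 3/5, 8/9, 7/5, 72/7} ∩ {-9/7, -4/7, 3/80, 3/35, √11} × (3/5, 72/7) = ∅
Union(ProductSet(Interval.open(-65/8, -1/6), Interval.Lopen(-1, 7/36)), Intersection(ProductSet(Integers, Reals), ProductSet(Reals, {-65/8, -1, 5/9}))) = Union(ProductSet(Integers, {-65/8, -1, 5/9}), ProductSet(Interval.open(-65/8, -1/6), Interval.Lopen(-1, 7/36)))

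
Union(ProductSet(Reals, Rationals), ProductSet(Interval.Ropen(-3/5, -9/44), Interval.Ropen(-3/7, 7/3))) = Union(ProductSet(Interval.Ropen(-3/5, -9/44), Interval.Ropen(-3/7, 7/3)), ProductSet(Reals, Rationals))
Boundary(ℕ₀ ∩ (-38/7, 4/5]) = {0}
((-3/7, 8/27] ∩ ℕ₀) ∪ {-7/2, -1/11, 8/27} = {-7/2, -1/11, 8/27} ∪ {0}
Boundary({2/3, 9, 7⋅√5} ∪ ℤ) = ℤ ∪ {2/3, 7⋅√5}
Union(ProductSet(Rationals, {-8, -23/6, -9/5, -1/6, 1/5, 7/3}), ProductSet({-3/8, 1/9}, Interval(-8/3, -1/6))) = Union(ProductSet({-3/8, 1/9}, Interval(-8/3, -1/6)), ProductSet(Rationals, {-8, -23/6, -9/5, -1/6, 1/5, 7/3}))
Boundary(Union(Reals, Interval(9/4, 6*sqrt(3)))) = EmptySet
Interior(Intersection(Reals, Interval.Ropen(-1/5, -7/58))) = Interval.open(-1/5, -7/58)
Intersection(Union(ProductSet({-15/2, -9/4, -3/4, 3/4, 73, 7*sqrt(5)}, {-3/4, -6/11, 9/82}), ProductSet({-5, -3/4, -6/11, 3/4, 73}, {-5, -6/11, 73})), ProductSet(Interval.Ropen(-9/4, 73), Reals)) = Union(ProductSet({-3/4, -6/11, 3/4}, {-5, -6/11, 73}), ProductSet({-9/4, -3/4, 3/4, 7*sqrt(5)}, {-3/4, -6/11, 9/82}))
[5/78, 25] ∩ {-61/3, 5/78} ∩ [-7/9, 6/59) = {5/78}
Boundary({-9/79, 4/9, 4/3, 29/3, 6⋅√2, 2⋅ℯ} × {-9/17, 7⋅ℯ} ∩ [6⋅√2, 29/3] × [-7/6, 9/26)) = {29/3, 6⋅√2} × {-9/17}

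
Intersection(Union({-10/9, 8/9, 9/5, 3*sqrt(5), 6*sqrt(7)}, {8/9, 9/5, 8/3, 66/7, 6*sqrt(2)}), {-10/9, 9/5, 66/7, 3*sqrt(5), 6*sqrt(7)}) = {-10/9, 9/5, 66/7, 3*sqrt(5), 6*sqrt(7)}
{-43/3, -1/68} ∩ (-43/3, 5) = {-1/68}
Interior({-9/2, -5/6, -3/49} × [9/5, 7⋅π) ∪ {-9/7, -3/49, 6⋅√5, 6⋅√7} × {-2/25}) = ∅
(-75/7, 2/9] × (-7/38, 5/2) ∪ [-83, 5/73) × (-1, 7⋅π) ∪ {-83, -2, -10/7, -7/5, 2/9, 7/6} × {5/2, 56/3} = ({-83, -2, -10/7, -7/5, 2/9, 7/6} × {5/2, 56/3}) ∪ ((-75/7, 2/9] × (-7/38, 5/2)) ∪ ([-83, 5/73) × (-1, 7⋅π))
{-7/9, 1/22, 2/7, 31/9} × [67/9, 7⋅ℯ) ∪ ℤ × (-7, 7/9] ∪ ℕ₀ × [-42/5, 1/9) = (ℤ × (-7, 7/9]) ∪ (ℕ₀ × [-42/5, 1/9)) ∪ ({-7/9, 1/22, 2/7, 31/9} × [67/9, 7⋅ℯ))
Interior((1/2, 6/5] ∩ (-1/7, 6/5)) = (1/2, 6/5)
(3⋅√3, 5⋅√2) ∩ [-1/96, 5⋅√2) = (3⋅√3, 5⋅√2)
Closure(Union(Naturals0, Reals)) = Reals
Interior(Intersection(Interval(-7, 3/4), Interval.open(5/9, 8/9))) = Interval.open(5/9, 3/4)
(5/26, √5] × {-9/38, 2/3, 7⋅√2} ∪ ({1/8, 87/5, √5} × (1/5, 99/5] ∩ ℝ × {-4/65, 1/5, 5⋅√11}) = ({1/8, 87/5, √5} × {5⋅√11}) ∪ ((5/26, √5] × {-9/38, 2/3, 7⋅√2})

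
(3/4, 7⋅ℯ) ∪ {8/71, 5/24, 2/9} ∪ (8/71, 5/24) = [8/71, 5/24] ∪ {2/9} ∪ (3/4, 7⋅ℯ)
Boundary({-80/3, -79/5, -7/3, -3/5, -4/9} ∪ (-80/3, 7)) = {-80/3, 7}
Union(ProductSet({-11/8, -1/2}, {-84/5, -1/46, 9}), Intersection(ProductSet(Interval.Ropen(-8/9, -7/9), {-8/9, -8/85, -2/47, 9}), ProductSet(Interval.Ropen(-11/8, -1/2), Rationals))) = Union(ProductSet({-11/8, -1/2}, {-84/5, -1/46, 9}), ProductSet(Interval.Ropen(-8/9, -7/9), {-8/9, -8/85, -2/47, 9}))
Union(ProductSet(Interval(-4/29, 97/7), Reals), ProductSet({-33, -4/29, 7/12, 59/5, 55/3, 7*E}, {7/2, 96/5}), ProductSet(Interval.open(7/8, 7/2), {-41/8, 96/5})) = Union(ProductSet({-33, -4/29, 7/12, 59/5, 55/3, 7*E}, {7/2, 96/5}), ProductSet(Interval(-4/29, 97/7), Reals))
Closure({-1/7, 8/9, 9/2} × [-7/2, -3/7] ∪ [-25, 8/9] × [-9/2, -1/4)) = ({-1/7, 8/9, 9/2} × [-7/2, -3/7]) ∪ ([-25, 8/9] × [-9/2, -1/4])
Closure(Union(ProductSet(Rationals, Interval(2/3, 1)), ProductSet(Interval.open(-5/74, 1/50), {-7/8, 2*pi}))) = Union(ProductSet(Interval(-5/74, 1/50), {-7/8, 2*pi}), ProductSet(Reals, Interval(2/3, 1)))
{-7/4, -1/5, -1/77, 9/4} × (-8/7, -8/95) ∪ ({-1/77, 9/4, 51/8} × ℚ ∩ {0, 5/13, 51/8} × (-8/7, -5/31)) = ({51/8} × (ℚ ∩ (-8/7, -5/31))) ∪ ({-7/4, -1/5, -1/77, 9/4} × (-8/7, -8/95))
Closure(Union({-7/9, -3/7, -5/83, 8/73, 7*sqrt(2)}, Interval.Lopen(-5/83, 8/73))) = Union({-7/9, -3/7, 7*sqrt(2)}, Interval(-5/83, 8/73))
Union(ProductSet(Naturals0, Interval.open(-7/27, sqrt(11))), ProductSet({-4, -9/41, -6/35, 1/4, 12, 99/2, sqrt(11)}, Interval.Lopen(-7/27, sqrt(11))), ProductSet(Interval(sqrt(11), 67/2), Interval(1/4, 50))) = Union(ProductSet({-4, -9/41, -6/35, 1/4, 12, 99/2, sqrt(11)}, Interval.Lopen(-7/27, sqrt(11))), ProductSet(Interval(sqrt(11), 67/2), Interval(1/4, 50)), ProductSet(Naturals0, Interval.open(-7/27, sqrt(11))))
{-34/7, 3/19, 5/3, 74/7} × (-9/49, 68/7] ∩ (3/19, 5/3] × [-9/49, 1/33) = {5/3} × (-9/49, 1/33)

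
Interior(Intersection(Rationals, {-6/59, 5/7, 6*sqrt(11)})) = EmptySet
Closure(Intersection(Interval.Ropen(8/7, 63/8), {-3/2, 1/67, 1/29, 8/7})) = {8/7}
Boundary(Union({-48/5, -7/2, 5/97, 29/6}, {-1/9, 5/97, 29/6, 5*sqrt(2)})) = {-48/5, -7/2, -1/9, 5/97, 29/6, 5*sqrt(2)}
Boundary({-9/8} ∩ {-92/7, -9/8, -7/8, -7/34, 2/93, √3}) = {-9/8}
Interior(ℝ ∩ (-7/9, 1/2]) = (-7/9, 1/2)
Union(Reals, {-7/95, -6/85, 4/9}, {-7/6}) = Reals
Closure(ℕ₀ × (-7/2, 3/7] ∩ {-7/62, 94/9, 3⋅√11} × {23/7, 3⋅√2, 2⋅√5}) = ∅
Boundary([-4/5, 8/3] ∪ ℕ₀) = {-4/5, 8/3} ∪ (ℕ₀ \ (-4/5, 8/3))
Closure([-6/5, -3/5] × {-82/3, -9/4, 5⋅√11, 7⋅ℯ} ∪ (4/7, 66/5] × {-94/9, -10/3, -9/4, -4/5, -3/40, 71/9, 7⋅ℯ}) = ([4/7, 66/5] × {-94/9, -10/3, -9/4, -4/5, -3/40, 71/9, 7⋅ℯ}) ∪ ([-6/5, -3/5] × {-82/3, -9/4, 5⋅√11, 7⋅ℯ})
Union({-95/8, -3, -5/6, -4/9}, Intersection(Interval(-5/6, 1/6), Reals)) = Union({-95/8, -3}, Interval(-5/6, 1/6))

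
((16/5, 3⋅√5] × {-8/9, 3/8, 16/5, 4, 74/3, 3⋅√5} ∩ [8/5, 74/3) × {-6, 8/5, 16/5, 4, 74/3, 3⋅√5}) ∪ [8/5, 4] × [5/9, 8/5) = ([8/5, 4] × [5/9, 8/5)) ∪ ((16/5, 3⋅√5] × {16/5, 4, 74/3, 3⋅√5})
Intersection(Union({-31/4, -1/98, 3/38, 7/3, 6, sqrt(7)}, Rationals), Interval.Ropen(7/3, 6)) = Union({sqrt(7)}, Intersection(Interval.Ropen(7/3, 6), Rationals))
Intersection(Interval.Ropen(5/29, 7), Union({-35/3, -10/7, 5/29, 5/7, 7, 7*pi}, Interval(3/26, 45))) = Interval.Ropen(5/29, 7)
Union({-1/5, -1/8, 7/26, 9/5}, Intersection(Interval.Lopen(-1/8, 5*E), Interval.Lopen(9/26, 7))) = Union({-1/5, -1/8, 7/26}, Interval.Lopen(9/26, 7))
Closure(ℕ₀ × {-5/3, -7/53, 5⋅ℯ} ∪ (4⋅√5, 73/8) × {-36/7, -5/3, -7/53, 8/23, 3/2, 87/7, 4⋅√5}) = (ℕ₀ × {-5/3, -7/53, 5⋅ℯ}) ∪ ([4⋅√5, 73/8] × {-36/7, -5/3, -7/53, 8/23, 3/2, 87/7, 4⋅√5})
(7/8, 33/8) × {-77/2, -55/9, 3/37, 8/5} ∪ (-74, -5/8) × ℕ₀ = ((-74, -5/8) × ℕ₀) ∪ ((7/8, 33/8) × {-77/2, -55/9, 3/37, 8/5})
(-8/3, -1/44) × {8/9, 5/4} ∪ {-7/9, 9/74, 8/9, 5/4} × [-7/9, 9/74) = ((-8/3, -1/44) × {8/9, 5/4}) ∪ ({-7/9, 9/74, 8/9, 5/4} × [-7/9, 9/74))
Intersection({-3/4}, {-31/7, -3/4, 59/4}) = {-3/4}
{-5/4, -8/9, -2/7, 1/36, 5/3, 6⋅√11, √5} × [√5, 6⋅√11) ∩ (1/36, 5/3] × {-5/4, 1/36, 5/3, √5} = {5/3} × {√5}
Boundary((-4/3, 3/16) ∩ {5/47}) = {5/47}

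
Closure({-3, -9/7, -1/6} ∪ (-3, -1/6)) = [-3, -1/6]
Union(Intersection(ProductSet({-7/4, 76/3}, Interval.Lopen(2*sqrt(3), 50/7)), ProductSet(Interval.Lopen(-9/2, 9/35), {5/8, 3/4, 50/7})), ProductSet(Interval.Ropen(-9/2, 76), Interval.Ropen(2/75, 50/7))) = Union(ProductSet({-7/4}, {50/7}), ProductSet(Interval.Ropen(-9/2, 76), Interval.Ropen(2/75, 50/7)))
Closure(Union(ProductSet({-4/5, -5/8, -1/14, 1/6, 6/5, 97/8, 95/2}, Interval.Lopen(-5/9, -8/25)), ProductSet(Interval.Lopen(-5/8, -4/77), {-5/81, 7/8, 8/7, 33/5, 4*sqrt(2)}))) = Union(ProductSet({-4/5, -5/8, -1/14, 1/6, 6/5, 97/8, 95/2}, Interval(-5/9, -8/25)), ProductSet(Interval(-5/8, -4/77), {-5/81, 7/8, 8/7, 33/5, 4*sqrt(2)}))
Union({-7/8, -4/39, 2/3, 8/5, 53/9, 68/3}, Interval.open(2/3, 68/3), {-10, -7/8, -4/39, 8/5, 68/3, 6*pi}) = Union({-10, -7/8, -4/39}, Interval(2/3, 68/3))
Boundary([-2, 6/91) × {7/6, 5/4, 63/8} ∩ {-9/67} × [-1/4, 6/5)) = {-9/67} × {7/6}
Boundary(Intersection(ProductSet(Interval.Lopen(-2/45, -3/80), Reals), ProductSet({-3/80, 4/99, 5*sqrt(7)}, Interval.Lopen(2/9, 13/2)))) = ProductSet({-3/80}, Interval(2/9, 13/2))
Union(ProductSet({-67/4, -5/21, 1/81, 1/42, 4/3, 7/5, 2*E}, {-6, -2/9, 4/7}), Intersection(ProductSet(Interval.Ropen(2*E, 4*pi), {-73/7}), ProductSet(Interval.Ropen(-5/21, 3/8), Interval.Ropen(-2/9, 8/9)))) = ProductSet({-67/4, -5/21, 1/81, 1/42, 4/3, 7/5, 2*E}, {-6, -2/9, 4/7})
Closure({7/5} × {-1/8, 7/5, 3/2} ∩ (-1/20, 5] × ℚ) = {7/5} × {-1/8, 7/5, 3/2}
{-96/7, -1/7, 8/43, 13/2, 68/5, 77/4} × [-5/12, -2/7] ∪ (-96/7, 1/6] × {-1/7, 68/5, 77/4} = ((-96/7, 1/6] × {-1/7, 68/5, 77/4}) ∪ ({-96/7, -1/7, 8/43, 13/2, 68/5, 77/4} × [-5/12, -2/7])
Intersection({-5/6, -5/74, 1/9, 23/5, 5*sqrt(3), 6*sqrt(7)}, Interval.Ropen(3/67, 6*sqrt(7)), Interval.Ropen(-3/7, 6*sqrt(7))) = {1/9, 23/5, 5*sqrt(3)}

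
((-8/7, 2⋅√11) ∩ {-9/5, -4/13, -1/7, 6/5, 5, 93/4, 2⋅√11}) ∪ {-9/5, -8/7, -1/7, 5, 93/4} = {-9/5, -8/7, -4/13, -1/7, 6/5, 5, 93/4}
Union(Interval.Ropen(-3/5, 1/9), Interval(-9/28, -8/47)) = Interval.Ropen(-3/5, 1/9)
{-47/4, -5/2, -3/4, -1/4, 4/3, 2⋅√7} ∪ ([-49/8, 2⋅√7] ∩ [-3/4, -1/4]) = {-47/4, -5/2, 4/3, 2⋅√7} ∪ [-3/4, -1/4]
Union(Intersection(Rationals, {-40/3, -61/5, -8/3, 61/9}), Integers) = Union({-40/3, -61/5, -8/3, 61/9}, Integers)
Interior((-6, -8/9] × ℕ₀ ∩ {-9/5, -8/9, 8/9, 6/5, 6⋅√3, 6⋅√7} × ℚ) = ∅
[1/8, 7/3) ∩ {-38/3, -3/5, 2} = {2}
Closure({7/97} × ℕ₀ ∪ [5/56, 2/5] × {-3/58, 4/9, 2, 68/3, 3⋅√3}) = ({7/97} × ℕ₀) ∪ ([5/56, 2/5] × {-3/58, 4/9, 2, 68/3, 3⋅√3})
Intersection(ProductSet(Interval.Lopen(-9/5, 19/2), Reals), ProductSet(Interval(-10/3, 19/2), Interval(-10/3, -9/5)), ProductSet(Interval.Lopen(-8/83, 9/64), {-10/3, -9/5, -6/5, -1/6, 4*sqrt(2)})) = ProductSet(Interval.Lopen(-8/83, 9/64), {-10/3, -9/5})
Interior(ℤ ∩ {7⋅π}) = ∅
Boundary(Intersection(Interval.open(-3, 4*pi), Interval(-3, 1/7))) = {-3, 1/7}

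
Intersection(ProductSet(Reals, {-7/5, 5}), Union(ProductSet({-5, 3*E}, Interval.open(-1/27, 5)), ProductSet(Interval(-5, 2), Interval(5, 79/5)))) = ProductSet(Interval(-5, 2), {5})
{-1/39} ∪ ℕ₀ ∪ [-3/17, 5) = [-3/17, 5] ∪ ℕ₀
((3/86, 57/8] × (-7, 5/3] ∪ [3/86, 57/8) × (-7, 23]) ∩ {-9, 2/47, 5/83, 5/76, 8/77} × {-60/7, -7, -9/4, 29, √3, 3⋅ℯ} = {2/47, 5/83, 5/76, 8/77} × {-9/4, √3, 3⋅ℯ}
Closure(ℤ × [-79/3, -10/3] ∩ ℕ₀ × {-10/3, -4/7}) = ℕ₀ × {-10/3}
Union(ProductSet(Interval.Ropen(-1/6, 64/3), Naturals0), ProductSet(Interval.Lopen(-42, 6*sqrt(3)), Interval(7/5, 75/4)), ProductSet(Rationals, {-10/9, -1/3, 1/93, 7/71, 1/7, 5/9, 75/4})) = Union(ProductSet(Interval.Lopen(-42, 6*sqrt(3)), Interval(7/5, 75/4)), ProductSet(Interval.Ropen(-1/6, 64/3), Naturals0), ProductSet(Rationals, {-10/9, -1/3, 1/93, 7/71, 1/7, 5/9, 75/4}))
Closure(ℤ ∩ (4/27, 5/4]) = {1}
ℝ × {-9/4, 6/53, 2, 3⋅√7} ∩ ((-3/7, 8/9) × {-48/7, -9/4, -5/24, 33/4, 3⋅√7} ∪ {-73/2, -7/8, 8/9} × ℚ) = ({-73/2, -7/8, 8/9} × {-9/4, 6/53, 2}) ∪ ((-3/7, 8/9) × {-9/4, 3⋅√7})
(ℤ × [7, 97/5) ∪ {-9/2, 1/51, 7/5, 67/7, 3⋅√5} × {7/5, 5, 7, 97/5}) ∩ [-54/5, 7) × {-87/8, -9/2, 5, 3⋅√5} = {-9/2, 1/51, 7/5, 3⋅√5} × {5}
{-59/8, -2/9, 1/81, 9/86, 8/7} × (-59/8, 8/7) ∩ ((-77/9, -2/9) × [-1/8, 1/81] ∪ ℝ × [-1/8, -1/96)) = ({-59/8} × [-1/8, 1/81]) ∪ ({-59/8, -2/9, 1/81, 9/86, 8/7} × [-1/8, -1/96))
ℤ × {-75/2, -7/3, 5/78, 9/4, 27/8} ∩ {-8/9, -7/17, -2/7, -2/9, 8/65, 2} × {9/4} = {2} × {9/4}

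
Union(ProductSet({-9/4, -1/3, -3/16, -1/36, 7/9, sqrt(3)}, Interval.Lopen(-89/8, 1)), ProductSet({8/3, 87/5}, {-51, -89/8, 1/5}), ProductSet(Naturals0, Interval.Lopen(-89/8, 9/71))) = Union(ProductSet({8/3, 87/5}, {-51, -89/8, 1/5}), ProductSet({-9/4, -1/3, -3/16, -1/36, 7/9, sqrt(3)}, Interval.Lopen(-89/8, 1)), ProductSet(Naturals0, Interval.Lopen(-89/8, 9/71)))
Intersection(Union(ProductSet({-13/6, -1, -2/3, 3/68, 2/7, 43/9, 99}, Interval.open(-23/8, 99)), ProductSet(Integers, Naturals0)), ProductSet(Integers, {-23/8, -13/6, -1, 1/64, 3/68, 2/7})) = ProductSet({-1, 99}, {-13/6, -1, 1/64, 3/68, 2/7})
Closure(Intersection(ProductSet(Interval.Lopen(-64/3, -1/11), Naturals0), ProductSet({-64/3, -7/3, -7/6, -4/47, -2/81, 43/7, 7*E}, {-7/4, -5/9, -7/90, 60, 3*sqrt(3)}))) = ProductSet({-7/3, -7/6}, {60})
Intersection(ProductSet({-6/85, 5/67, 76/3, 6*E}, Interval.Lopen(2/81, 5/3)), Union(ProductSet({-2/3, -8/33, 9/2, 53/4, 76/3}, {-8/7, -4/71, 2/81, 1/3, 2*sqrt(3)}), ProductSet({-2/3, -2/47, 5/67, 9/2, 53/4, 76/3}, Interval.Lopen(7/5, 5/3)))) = Union(ProductSet({76/3}, {1/3}), ProductSet({5/67, 76/3}, Interval.Lopen(7/5, 5/3)))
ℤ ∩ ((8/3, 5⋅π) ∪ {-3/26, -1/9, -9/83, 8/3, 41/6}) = {3, 4, …, 15}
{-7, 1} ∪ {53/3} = {-7, 1, 53/3}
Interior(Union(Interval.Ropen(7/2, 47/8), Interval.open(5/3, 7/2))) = Interval.open(5/3, 47/8)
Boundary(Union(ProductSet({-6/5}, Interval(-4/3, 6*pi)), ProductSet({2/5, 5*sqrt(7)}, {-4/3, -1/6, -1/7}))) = Union(ProductSet({-6/5}, Interval(-4/3, 6*pi)), ProductSet({2/5, 5*sqrt(7)}, {-4/3, -1/6, -1/7}))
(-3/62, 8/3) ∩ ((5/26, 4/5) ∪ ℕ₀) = {0, 1, 2} ∪ (5/26, 4/5)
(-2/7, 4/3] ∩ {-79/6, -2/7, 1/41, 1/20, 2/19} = {1/41, 1/20, 2/19}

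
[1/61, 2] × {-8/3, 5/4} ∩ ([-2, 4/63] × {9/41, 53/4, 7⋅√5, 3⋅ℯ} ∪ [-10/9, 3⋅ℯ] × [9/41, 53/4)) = [1/61, 2] × {5/4}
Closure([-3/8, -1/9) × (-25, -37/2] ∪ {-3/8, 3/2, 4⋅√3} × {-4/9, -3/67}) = ({-3/8, -1/9} × [-25, -37/2]) ∪ ([-3/8, -1/9] × {-25, -37/2}) ∪ ([-3/8, -1/9) × (-25, -37/2]) ∪ ({-3/8, 3/2, 4⋅√3} × {-4/9, -3/67})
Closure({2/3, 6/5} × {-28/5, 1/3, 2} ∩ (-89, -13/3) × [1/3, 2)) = ∅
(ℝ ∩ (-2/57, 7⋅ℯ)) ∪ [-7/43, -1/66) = [-7/43, 7⋅ℯ)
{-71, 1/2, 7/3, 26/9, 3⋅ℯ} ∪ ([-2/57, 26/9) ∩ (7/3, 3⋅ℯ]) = {-71, 1/2, 3⋅ℯ} ∪ [7/3, 26/9]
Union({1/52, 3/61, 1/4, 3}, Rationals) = Rationals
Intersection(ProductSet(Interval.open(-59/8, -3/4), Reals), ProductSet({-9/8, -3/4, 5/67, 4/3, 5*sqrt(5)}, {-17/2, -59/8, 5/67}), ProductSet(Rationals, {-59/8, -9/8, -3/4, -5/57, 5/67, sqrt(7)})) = ProductSet({-9/8}, {-59/8, 5/67})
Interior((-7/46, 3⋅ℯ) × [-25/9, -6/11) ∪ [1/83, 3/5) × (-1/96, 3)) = ((1/83, 3/5) × (-1/96, 3)) ∪ ((-7/46, 3⋅ℯ) × (-25/9, -6/11))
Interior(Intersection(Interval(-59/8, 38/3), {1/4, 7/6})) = EmptySet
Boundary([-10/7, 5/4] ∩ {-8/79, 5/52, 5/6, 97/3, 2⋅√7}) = {-8/79, 5/52, 5/6}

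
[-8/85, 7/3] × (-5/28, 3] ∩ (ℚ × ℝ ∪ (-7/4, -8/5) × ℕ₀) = (ℚ ∩ [-8/85, 7/3]) × (-5/28, 3]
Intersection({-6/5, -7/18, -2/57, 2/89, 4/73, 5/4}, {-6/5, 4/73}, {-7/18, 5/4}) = EmptySet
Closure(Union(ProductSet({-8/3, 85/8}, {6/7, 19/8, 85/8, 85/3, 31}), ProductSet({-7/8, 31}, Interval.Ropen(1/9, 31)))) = Union(ProductSet({-8/3, 85/8}, {6/7, 19/8, 85/8, 85/3, 31}), ProductSet({-7/8, 31}, Interval(1/9, 31)))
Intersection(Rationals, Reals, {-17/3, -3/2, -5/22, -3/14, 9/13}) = {-17/3, -3/2, -5/22, -3/14, 9/13}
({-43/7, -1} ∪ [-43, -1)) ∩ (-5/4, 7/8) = (-5/4, -1]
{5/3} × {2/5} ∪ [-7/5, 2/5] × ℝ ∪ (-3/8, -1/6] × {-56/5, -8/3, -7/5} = ({5/3} × {2/5}) ∪ ([-7/5, 2/5] × ℝ)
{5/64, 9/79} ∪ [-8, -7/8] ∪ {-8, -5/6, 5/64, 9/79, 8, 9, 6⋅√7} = [-8, -7/8] ∪ {-5/6, 5/64, 9/79, 8, 9, 6⋅√7}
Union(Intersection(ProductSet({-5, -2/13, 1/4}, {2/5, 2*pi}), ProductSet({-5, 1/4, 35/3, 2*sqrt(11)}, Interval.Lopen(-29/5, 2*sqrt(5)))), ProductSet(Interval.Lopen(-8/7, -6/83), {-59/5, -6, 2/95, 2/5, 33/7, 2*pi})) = Union(ProductSet({-5, 1/4}, {2/5}), ProductSet(Interval.Lopen(-8/7, -6/83), {-59/5, -6, 2/95, 2/5, 33/7, 2*pi}))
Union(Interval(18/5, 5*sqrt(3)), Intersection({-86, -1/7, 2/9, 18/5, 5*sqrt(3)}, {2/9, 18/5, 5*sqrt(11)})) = Union({2/9}, Interval(18/5, 5*sqrt(3)))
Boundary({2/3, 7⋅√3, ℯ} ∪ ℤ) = ℤ ∪ {2/3, 7⋅√3, ℯ}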